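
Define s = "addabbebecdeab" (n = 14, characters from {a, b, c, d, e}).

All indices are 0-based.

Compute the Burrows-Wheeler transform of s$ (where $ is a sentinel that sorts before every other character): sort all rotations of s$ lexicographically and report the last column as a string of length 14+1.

bed$aabeedacdbb

rank  rotation         last
    0  $addabbebecdeab  b
    1  ab$addabbebecde  e
    2  abbebecdeab$add  d
    3  addabbebecdeab$  $
    4  b$addabbebecdea  a
    5  bbebecdeab$adda  a
    6  bebecdeab$addab  b
    7  becdeab$addabbe  e
    8  cdeab$addabbebe  e
    9  dabbebecdeab$ad  d
   10  ddabbebecdeab$a  a
   11  deab$addabbebec  c
   12  eab$addabbebecd  d
   13  ebecdeab$addabb  b
   14  ecdeab$addabbeb  b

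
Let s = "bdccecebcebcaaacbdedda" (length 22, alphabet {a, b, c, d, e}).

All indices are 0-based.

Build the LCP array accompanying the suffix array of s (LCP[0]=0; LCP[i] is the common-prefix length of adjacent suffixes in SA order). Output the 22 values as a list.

sorted suffixes:
  #0 SA[0]=21  'a'
  #1 SA[1]=12  'aaacbdedda'
  #2 SA[2]=13  'aacbdedda'
  #3 SA[3]=14  'acbdedda'
  #4 SA[4]=10  'bcaaacbdedda'
  #5 SA[5]=7  'bcebcaaacbdedda'
  #6 SA[6]=0  'bdccecebcebcaaacbdedda'
  #7 SA[7]=16  'bdedda'
  #8 SA[8]=11  'caaacbdedda'
  #9 SA[9]=15  'cbdedda'
  #10 SA[10]=2  'ccecebcebcaaacbdedda'
  #11 SA[11]=8  'cebcaaacbdedda'
  #12 SA[12]=5  'cebcebcaaacbdedda'
  #13 SA[13]=3  'cecebcebcaaacbdedda'
  #14 SA[14]=20  'da'
  #15 SA[15]=1  'dccecebcebcaaacbdedda'
  #16 SA[16]=19  'dda'
  #17 SA[17]=17  'dedda'
  #18 SA[18]=9  'ebcaaacbdedda'
  #19 SA[19]=6  'ebcebcaaacbdedda'
  #20 SA[20]=4  'ecebcebcaaacbdedda'
  #21 SA[21]=18  'edda'

SA = [21, 12, 13, 14, 10, 7, 0, 16, 11, 15, 2, 8, 5, 3, 20, 1, 19, 17, 9, 6, 4, 18]
[i] adj suffixes → lcp
  [1] 21/12 → 1 ('a')
  [2] 12/13 → 2 ('aa')
  [3] 13/14 → 1 ('a')
  [4] 14/10 → 0 ('')
  [5] 10/7 → 2 ('bc')
  [6] 7/0 → 1 ('b')
  [7] 0/16 → 2 ('bd')
  [8] 16/11 → 0 ('')
  [9] 11/15 → 1 ('c')
  [10] 15/2 → 1 ('c')
  [11] 2/8 → 1 ('c')
  [12] 8/5 → 4 ('cebc')
  [13] 5/3 → 2 ('ce')
  [14] 3/20 → 0 ('')
  [15] 20/1 → 1 ('d')
  [16] 1/19 → 1 ('d')
  [17] 19/17 → 1 ('d')
  [18] 17/9 → 0 ('')
  [19] 9/6 → 3 ('ebc')
  [20] 6/4 → 1 ('e')
  [21] 4/18 → 1 ('e')

[0, 1, 2, 1, 0, 2, 1, 2, 0, 1, 1, 1, 4, 2, 0, 1, 1, 1, 0, 3, 1, 1]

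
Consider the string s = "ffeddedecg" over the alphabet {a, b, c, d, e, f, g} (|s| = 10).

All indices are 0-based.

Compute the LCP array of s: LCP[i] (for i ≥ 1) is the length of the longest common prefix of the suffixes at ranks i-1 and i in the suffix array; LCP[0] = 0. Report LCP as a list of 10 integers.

sorted suffixes:
  #0 SA[0]=8  'cg'
  #1 SA[1]=3  'ddedecg'
  #2 SA[2]=6  'decg'
  #3 SA[3]=4  'dedecg'
  #4 SA[4]=7  'ecg'
  #5 SA[5]=2  'eddedecg'
  #6 SA[6]=5  'edecg'
  #7 SA[7]=1  'feddedecg'
  #8 SA[8]=0  'ffeddedecg'
  #9 SA[9]=9  'g'

SA = [8, 3, 6, 4, 7, 2, 5, 1, 0, 9]
rank  pair      lcp
   1  s[8:],s[3:]  0  ''
   2  s[3:],s[6:]  1  'd'
   3  s[6:],s[4:]  2  'de'
   4  s[4:],s[7:]  0  ''
   5  s[7:],s[2:]  1  'e'
   6  s[2:],s[5:]  2  'ed'
   7  s[5:],s[1:]  0  ''
   8  s[1:],s[0:]  1  'f'
   9  s[0:],s[9:]  0  ''

[0, 0, 1, 2, 0, 1, 2, 0, 1, 0]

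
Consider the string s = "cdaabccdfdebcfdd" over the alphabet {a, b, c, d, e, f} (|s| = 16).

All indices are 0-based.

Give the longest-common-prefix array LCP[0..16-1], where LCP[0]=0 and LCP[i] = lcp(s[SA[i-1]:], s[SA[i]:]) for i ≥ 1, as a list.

[0, 1, 0, 2, 0, 1, 2, 1, 0, 1, 1, 1, 1, 0, 0, 2]

rank→(start, suffix):
  0 → (2, 'aabccdfdebcfdd')
  1 → (3, 'abccdfdebcfdd')
  2 → (4, 'bccdfdebcfdd')
  3 → (11, 'bcfdd')
  4 → (5, 'ccdfdebcfdd')
  5 → (0, 'cdaabccdfdebcfdd')
  6 → (6, 'cdfdebcfdd')
  7 → (12, 'cfdd')
  8 → (15, 'd')
  9 → (1, 'daabccdfdebcfdd')
  10 → (14, 'dd')
  11 → (9, 'debcfdd')
  12 → (7, 'dfdebcfdd')
  13 → (10, 'ebcfdd')
  14 → (13, 'fdd')
  15 → (8, 'fdebcfdd')

SA = [2, 3, 4, 11, 5, 0, 6, 12, 15, 1, 14, 9, 7, 10, 13, 8]
rank  pair      lcp
   1  s[2:],s[3:]  1  'a'
   2  s[3:],s[4:]  0  ''
   3  s[4:],s[11:]  2  'bc'
   4  s[11:],s[5:]  0  ''
   5  s[5:],s[0:]  1  'c'
   6  s[0:],s[6:]  2  'cd'
   7  s[6:],s[12:]  1  'c'
   8  s[12:],s[15:]  0  ''
   9  s[15:],s[1:]  1  'd'
  10  s[1:],s[14:]  1  'd'
  11  s[14:],s[9:]  1  'd'
  12  s[9:],s[7:]  1  'd'
  13  s[7:],s[10:]  0  ''
  14  s[10:],s[13:]  0  ''
  15  s[13:],s[8:]  2  'fd'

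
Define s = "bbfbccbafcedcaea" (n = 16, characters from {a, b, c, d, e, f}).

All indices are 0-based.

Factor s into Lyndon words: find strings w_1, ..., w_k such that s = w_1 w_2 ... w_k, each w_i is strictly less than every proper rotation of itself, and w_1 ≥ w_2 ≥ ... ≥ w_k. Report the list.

["bbfbcc", "b", "afcedc", "ae", "a"]

emit factor 1: 'bbfbcc' (i=0, period=6)
emit factor 2: 'b' (i=6, period=1)
emit factor 3: 'afcedc' (i=7, period=6)
emit factor 4: 'ae' (i=13, period=2)
emit factor 5: 'a' (i=15, period=1)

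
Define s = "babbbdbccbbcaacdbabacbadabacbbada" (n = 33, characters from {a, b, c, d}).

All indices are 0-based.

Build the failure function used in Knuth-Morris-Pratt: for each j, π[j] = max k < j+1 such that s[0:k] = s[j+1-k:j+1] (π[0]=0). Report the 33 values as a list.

π[0] = 0
j=1 s[j]='a': π[1]=0 (border '')
j=2 s[j]='b': π[2]=1 (border 'b')
j=3 s[j]='b': k: 1→0; π[3]=1 (border 'b')
j=4 s[j]='b': k: 1→0; π[4]=1 (border 'b')
j=5 s[j]='d': k: 1→0; π[5]=0 (border '')
j=6 s[j]='b': π[6]=1 (border 'b')
j=7 s[j]='c': k: 1→0; π[7]=0 (border '')
j=8 s[j]='c': π[8]=0 (border '')
j=9 s[j]='b': π[9]=1 (border 'b')
j=10 s[j]='b': k: 1→0; π[10]=1 (border 'b')
j=11 s[j]='c': k: 1→0; π[11]=0 (border '')
j=12 s[j]='a': π[12]=0 (border '')
j=13 s[j]='a': π[13]=0 (border '')
j=14 s[j]='c': π[14]=0 (border '')
j=15 s[j]='d': π[15]=0 (border '')
j=16 s[j]='b': π[16]=1 (border 'b')
j=17 s[j]='a': π[17]=2 (border 'ba')
j=18 s[j]='b': π[18]=3 (border 'bab')
j=19 s[j]='a': k: 3→1; π[19]=2 (border 'ba')
j=20 s[j]='c': k: 2→0; π[20]=0 (border '')
j=21 s[j]='b': π[21]=1 (border 'b')
j=22 s[j]='a': π[22]=2 (border 'ba')
j=23 s[j]='d': k: 2→0; π[23]=0 (border '')
j=24 s[j]='a': π[24]=0 (border '')
j=25 s[j]='b': π[25]=1 (border 'b')
j=26 s[j]='a': π[26]=2 (border 'ba')
j=27 s[j]='c': k: 2→0; π[27]=0 (border '')
j=28 s[j]='b': π[28]=1 (border 'b')
j=29 s[j]='b': k: 1→0; π[29]=1 (border 'b')
j=30 s[j]='a': π[30]=2 (border 'ba')
j=31 s[j]='d': k: 2→0; π[31]=0 (border '')
j=32 s[j]='a': π[32]=0 (border '')

[0, 0, 1, 1, 1, 0, 1, 0, 0, 1, 1, 0, 0, 0, 0, 0, 1, 2, 3, 2, 0, 1, 2, 0, 0, 1, 2, 0, 1, 1, 2, 0, 0]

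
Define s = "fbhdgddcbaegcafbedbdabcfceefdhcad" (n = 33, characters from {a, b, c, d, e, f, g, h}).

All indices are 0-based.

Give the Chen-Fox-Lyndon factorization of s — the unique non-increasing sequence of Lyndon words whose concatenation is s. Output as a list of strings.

["f", "bhdgddc", "b", "aegcafbedbd", "abcfceefdhcad"]

emit factor 1: 'f' (i=0, period=1)
emit factor 2: 'bhdgddc' (i=1, period=7)
emit factor 3: 'b' (i=8, period=1)
emit factor 4: 'aegcafbedbd' (i=9, period=11)
emit factor 5: 'abcfceefdhcad' (i=20, period=13)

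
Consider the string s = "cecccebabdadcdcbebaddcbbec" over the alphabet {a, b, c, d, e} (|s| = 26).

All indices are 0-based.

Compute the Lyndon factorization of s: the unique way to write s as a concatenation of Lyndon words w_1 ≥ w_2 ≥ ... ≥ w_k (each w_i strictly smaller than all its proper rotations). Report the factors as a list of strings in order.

emit factor 1: 'ce' (i=0, period=2)
emit factor 2: 'ccce' (i=2, period=4)
emit factor 3: 'b' (i=6, period=1)
emit factor 4: 'abdadcdcbebaddcbbec' (i=7, period=19)

["ce", "ccce", "b", "abdadcdcbebaddcbbec"]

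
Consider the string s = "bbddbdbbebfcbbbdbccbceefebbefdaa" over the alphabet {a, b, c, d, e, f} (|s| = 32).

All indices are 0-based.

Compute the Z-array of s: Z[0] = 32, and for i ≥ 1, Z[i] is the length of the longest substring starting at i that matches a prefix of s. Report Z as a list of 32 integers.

Z[0]=32
i=1: outside box; Z[1]=1 extend→box=[1,2)
i=2: outside box; Z[2]=0
i=3: outside box; Z[3]=0
i=4: outside box; Z[4]=1 extend→box=[4,5)
i=5: outside box; Z[5]=0
i=6: outside box; Z[6]=2 extend→box=[6,8)
i=7: min(r-i=1, Z[1]=1)=1; Z[7]=1
i=8: outside box; Z[8]=0
i=9: outside box; Z[9]=1 extend→box=[9,10)
i=10: outside box; Z[10]=0
i=11: outside box; Z[11]=0
i=12: outside box; Z[12]=2 extend→box=[12,14)
i=13: min(r-i=1, Z[1]=1)=1; Z[13]=3 extend→box=[13,16)
i=14: min(r-i=2, Z[1]=1)=1; Z[14]=1
i=15: min(r-i=1, Z[2]=0)=0; Z[15]=0
i=16: outside box; Z[16]=1 extend→box=[16,17)
i=17: outside box; Z[17]=0
i=18: outside box; Z[18]=0
i=19: outside box; Z[19]=1 extend→box=[19,20)
i=20: outside box; Z[20]=0
i=21: outside box; Z[21]=0
i=22: outside box; Z[22]=0
i=23: outside box; Z[23]=0
i=24: outside box; Z[24]=0
i=25: outside box; Z[25]=2 extend→box=[25,27)
i=26: min(r-i=1, Z[1]=1)=1; Z[26]=1
i=27: outside box; Z[27]=0
i=28: outside box; Z[28]=0
i=29: outside box; Z[29]=0
i=30: outside box; Z[30]=0
i=31: outside box; Z[31]=0

[32, 1, 0, 0, 1, 0, 2, 1, 0, 1, 0, 0, 2, 3, 1, 0, 1, 0, 0, 1, 0, 0, 0, 0, 0, 2, 1, 0, 0, 0, 0, 0]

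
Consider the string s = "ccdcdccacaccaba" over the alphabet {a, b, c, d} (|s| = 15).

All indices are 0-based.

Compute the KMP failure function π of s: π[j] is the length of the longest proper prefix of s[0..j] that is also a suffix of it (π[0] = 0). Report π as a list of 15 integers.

[0, 1, 0, 1, 0, 1, 2, 0, 1, 0, 1, 2, 0, 0, 0]

π[0] = 0
j=1 s[j]='c': π[1]=1 (border 'c')
j=2 s[j]='d': k: 1→0; π[2]=0 (border '')
j=3 s[j]='c': π[3]=1 (border 'c')
j=4 s[j]='d': k: 1→0; π[4]=0 (border '')
j=5 s[j]='c': π[5]=1 (border 'c')
j=6 s[j]='c': π[6]=2 (border 'cc')
j=7 s[j]='a': k: 2→1→0; π[7]=0 (border '')
j=8 s[j]='c': π[8]=1 (border 'c')
j=9 s[j]='a': k: 1→0; π[9]=0 (border '')
j=10 s[j]='c': π[10]=1 (border 'c')
j=11 s[j]='c': π[11]=2 (border 'cc')
j=12 s[j]='a': k: 2→1→0; π[12]=0 (border '')
j=13 s[j]='b': π[13]=0 (border '')
j=14 s[j]='a': π[14]=0 (border '')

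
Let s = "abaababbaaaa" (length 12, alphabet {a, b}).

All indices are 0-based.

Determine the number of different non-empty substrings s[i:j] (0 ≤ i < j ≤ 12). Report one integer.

58

sorted suffixes:
  #0 SA[0]=11  'a'
  #1 SA[1]=10  'aa'
  #2 SA[2]=9  'aaa'
  #3 SA[3]=8  'aaaa'
  #4 SA[4]=2  'aababbaaaa'
  #5 SA[5]=0  'abaababbaaaa'
  #6 SA[6]=3  'ababbaaaa'
  #7 SA[7]=5  'abbaaaa'
  #8 SA[8]=7  'baaaa'
  #9 SA[9]=1  'baababbaaaa'
  #10 SA[10]=4  'babbaaaa'
  #11 SA[11]=6  'bbaaaa'

SA = [11, 10, 9, 8, 2, 0, 3, 5, 7, 1, 4, 6]
i: (SA[i-1],SA[i]) lcp shared
  1: (11,10) 1 'a'
  2: (10,9) 2 'aa'
  3: (9,8) 3 'aaa'
  4: (8,2) 2 'aa'
  5: (2,0) 1 'a'
  6: (0,3) 3 'aba'
  7: (3,5) 2 'ab'
  8: (5,7) 0 ''
  9: (7,1) 3 'baa'
  10: (1,4) 2 'ba'
  11: (4,6) 1 'b'

n(n+1)/2 = 12·13/2 = 78
Σ LCP = 0 + 1 + 2 + 3 + 2 + 1 + 3 + 2 + 0 + 3 + 2 + 1 = 20
distinct = 78 − 20 = 58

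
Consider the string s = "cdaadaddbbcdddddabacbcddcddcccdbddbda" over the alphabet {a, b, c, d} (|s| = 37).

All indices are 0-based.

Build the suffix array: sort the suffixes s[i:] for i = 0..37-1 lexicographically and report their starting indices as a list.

[36, 2, 16, 18, 3, 5, 17, 8, 20, 9, 34, 31, 19, 27, 28, 0, 29, 24, 21, 10, 35, 1, 15, 4, 7, 33, 30, 26, 23, 14, 6, 32, 25, 22, 13, 12, 11]

rank→(start, suffix):
  0 → (36, 'a')
  1 → (2, 'aadaddbbcdddddabacbcddcddcccdbddbda')
  2 → (16, 'abacbcddcddcccdbddbda')
  3 → (18, 'acbcddcddcccdbddbda')
  4 → (3, 'adaddbbcdddddabacbcddcddcccdbddbda')
  5 → (5, 'addbbcdddddabacbcddcddcccdbddbda')
  6 → (17, 'bacbcddcddcccdbddbda')
  7 → (8, 'bbcdddddabacbcddcddcccdbddbda')
  8 → (20, 'bcddcddcccdbddbda')
  9 → (9, 'bcdddddabacbcddcddcccdbddbda')
  10 → (34, 'bda')
  11 → (31, 'bddbda')
  12 → (19, 'cbcddcddcccdbddbda')
  13 → (27, 'cccdbddbda')
  14 → (28, 'ccdbddbda')
  15 → (0, 'cdaadaddbbcdddddabacbcddcddcccdbddbda')
  16 → (29, 'cdbddbda')
  17 → (24, 'cddcccdbddbda')
  18 → (21, 'cddcddcccdbddbda')
  19 → (10, 'cdddddabacbcddcddcccdbddbda')
  20 → (35, 'da')
  21 → (1, 'daadaddbbcdddddabacbcddcddcccdbddbda')
  22 → (15, 'dabacbcddcddcccdbddbda')
  23 → (4, 'daddbbcdddddabacbcddcddcccdbddbda')
  24 → (7, 'dbbcdddddabacbcddcddcccdbddbda')
  25 → (33, 'dbda')
  26 → (30, 'dbddbda')
  27 → (26, 'dcccdbddbda')
  28 → (23, 'dcddcccdbddbda')
  29 → (14, 'ddabacbcddcddcccdbddbda')
  30 → (6, 'ddbbcdddddabacbcddcddcccdbddbda')
  31 → (32, 'ddbda')
  32 → (25, 'ddcccdbddbda')
  33 → (22, 'ddcddcccdbddbda')
  34 → (13, 'dddabacbcddcddcccdbddbda')
  35 → (12, 'ddddabacbcddcddcccdbddbda')
  36 → (11, 'dddddabacbcddcddcccdbddbda')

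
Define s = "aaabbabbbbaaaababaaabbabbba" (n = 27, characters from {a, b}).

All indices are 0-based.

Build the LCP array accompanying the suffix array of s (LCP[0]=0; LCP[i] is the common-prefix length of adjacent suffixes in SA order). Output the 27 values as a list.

[0, 1, 3, 4, 9, 2, 3, 8, 1, 3, 2, 7, 3, 4, 0, 2, 4, 2, 3, 5, 1, 3, 3, 6, 2, 4, 3]

rank→(start, suffix):
  0 → (26, 'a')
  1 → (10, 'aaaababaaabbabbba')
  2 → (11, 'aaababaaabbabbba')
  3 → (17, 'aaabbabbba')
  4 → (0, 'aaabbabbbbaaaababaaabbabbba')
  5 → (12, 'aababaaabbabbba')
  6 → (18, 'aabbabbba')
  7 → (1, 'aabbabbbbaaaababaaabbabbba')
  8 → (15, 'abaaabbabbba')
  9 → (13, 'ababaaabbabbba')
  10 → (19, 'abbabbba')
  11 → (2, 'abbabbbbaaaababaaabbabbba')
  12 → (22, 'abbba')
  13 → (5, 'abbbbaaaababaaabbabbba')
  14 → (25, 'ba')
  15 → (9, 'baaaababaaabbabbba')
  16 → (16, 'baaabbabbba')
  17 → (14, 'babaaabbabbba')
  18 → (21, 'babbba')
  19 → (4, 'babbbbaaaababaaabbabbba')
  20 → (24, 'bba')
  21 → (8, 'bbaaaababaaabbabbba')
  22 → (20, 'bbabbba')
  23 → (3, 'bbabbbbaaaababaaabbabbba')
  24 → (23, 'bbba')
  25 → (7, 'bbbaaaababaaabbabbba')
  26 → (6, 'bbbbaaaababaaabbabbba')

SA = [26, 10, 11, 17, 0, 12, 18, 1, 15, 13, 19, 2, 22, 5, 25, 9, 16, 14, 21, 4, 24, 8, 20, 3, 23, 7, 6]
rank  pair      lcp
   1  s[26:],s[10:]  1  'a'
   2  s[10:],s[11:]  3  'aaa'
   3  s[11:],s[17:]  4  'aaab'
   4  s[17:],s[0:]  9  'aaabbabbb'
   5  s[0:],s[12:]  2  'aa'
   6  s[12:],s[18:]  3  'aab'
   7  s[18:],s[1:]  8  'aabbabbb'
   8  s[1:],s[15:]  1  'a'
   9  s[15:],s[13:]  3  'aba'
  10  s[13:],s[19:]  2  'ab'
  11  s[19:],s[2:]  7  'abbabbb'
  12  s[2:],s[22:]  3  'abb'
  13  s[22:],s[5:]  4  'abbb'
  14  s[5:],s[25:]  0  ''
  15  s[25:],s[9:]  2  'ba'
  16  s[9:],s[16:]  4  'baaa'
  17  s[16:],s[14:]  2  'ba'
  18  s[14:],s[21:]  3  'bab'
  19  s[21:],s[4:]  5  'babbb'
  20  s[4:],s[24:]  1  'b'
  21  s[24:],s[8:]  3  'bba'
  22  s[8:],s[20:]  3  'bba'
  23  s[20:],s[3:]  6  'bbabbb'
  24  s[3:],s[23:]  2  'bb'
  25  s[23:],s[7:]  4  'bbba'
  26  s[7:],s[6:]  3  'bbb'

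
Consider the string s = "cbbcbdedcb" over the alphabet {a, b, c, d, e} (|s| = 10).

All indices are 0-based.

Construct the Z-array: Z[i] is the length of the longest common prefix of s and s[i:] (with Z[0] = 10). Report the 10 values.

[10, 0, 0, 2, 0, 0, 0, 0, 2, 0]

Z[0]=10
i=1: fresh scan; Z[1]=0
i=2: fresh scan; Z[2]=0
i=3: fresh scan; Z[3]=2 grow→box=[3,5)
i=4: min(r-i=1, Z[1]=0)=0; Z[4]=0
i=5: fresh scan; Z[5]=0
i=6: fresh scan; Z[6]=0
i=7: fresh scan; Z[7]=0
i=8: fresh scan; Z[8]=2 grow→box=[8,10)
i=9: min(r-i=1, Z[1]=0)=0; Z[9]=0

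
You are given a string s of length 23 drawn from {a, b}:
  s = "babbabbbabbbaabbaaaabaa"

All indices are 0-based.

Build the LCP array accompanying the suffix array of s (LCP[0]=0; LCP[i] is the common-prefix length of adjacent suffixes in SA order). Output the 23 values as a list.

[0, 1, 2, 3, 2, 3, 1, 2, 4, 3, 5, 0, 3, 3, 2, 4, 6, 1, 4, 3, 7, 2, 4]

rank→(start, suffix):
  0 → (22, 'a')
  1 → (21, 'aa')
  2 → (16, 'aaaabaa')
  3 → (17, 'aaabaa')
  4 → (18, 'aabaa')
  5 → (12, 'aabbaaaabaa')
  6 → (19, 'abaa')
  7 → (13, 'abbaaaabaa')
  8 → (1, 'abbabbbabbbaabbaaaabaa')
  9 → (8, 'abbbaabbaaaabaa')
  10 → (4, 'abbbabbbaabbaaaabaa')
  11 → (20, 'baa')
  12 → (15, 'baaaabaa')
  13 → (11, 'baabbaaaabaa')
  14 → (0, 'babbabbbabbbaabbaaaabaa')
  15 → (7, 'babbbaabbaaaabaa')
  16 → (3, 'babbbabbbaabbaaaabaa')
  17 → (14, 'bbaaaabaa')
  18 → (10, 'bbaabbaaaabaa')
  19 → (6, 'bbabbbaabbaaaabaa')
  20 → (2, 'bbabbbabbbaabbaaaabaa')
  21 → (9, 'bbbaabbaaaabaa')
  22 → (5, 'bbbabbbaabbaaaabaa')

SA = [22, 21, 16, 17, 18, 12, 19, 13, 1, 8, 4, 20, 15, 11, 0, 7, 3, 14, 10, 6, 2, 9, 5]
rank  pair      lcp
   1  s[22:],s[21:]  1  'a'
   2  s[21:],s[16:]  2  'aa'
   3  s[16:],s[17:]  3  'aaa'
   4  s[17:],s[18:]  2  'aa'
   5  s[18:],s[12:]  3  'aab'
   6  s[12:],s[19:]  1  'a'
   7  s[19:],s[13:]  2  'ab'
   8  s[13:],s[1:]  4  'abba'
   9  s[1:],s[8:]  3  'abb'
  10  s[8:],s[4:]  5  'abbba'
  11  s[4:],s[20:]  0  ''
  12  s[20:],s[15:]  3  'baa'
  13  s[15:],s[11:]  3  'baa'
  14  s[11:],s[0:]  2  'ba'
  15  s[0:],s[7:]  4  'babb'
  16  s[7:],s[3:]  6  'babbba'
  17  s[3:],s[14:]  1  'b'
  18  s[14:],s[10:]  4  'bbaa'
  19  s[10:],s[6:]  3  'bba'
  20  s[6:],s[2:]  7  'bbabbba'
  21  s[2:],s[9:]  2  'bb'
  22  s[9:],s[5:]  4  'bbba'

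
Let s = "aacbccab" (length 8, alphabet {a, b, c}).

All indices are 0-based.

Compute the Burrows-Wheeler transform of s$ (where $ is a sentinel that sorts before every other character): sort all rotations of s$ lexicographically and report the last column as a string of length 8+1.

b$caaccab

rank  rotation   last
    0  $aacbccab  b
    1  aacbccab$  $
    2  ab$aacbcc  c
    3  acbccab$a  a
    4  b$aacbcca  a
    5  bccab$aac  c
    6  cab$aacbc  c
    7  cbccab$aa  a
    8  ccab$aacb  b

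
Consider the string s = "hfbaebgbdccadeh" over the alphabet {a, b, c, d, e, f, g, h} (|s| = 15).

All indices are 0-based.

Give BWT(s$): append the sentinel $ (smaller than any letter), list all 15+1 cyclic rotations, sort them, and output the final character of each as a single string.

rank  rotation          last
    0  $hfbaebgbdccadeh  h
    1  adeh$hfbaebgbdcc  c
    2  aebgbdccadeh$hfb  b
    3  baebgbdccadeh$hf  f
    4  bdccadeh$hfbaebg  g
    5  bgbdccadeh$hfbae  e
    6  cadeh$hfbaebgbdc  c
    7  ccadeh$hfbaebgbd  d
    8  dccadeh$hfbaebgb  b
    9  deh$hfbaebgbdcca  a
   10  ebgbdccadeh$hfba  a
   11  eh$hfbaebgbdccad  d
   12  fbaebgbdccadeh$h  h
   13  gbdccadeh$hfbaeb  b
   14  h$hfbaebgbdccade  e
   15  hfbaebgbdccadeh$  $

hcbfgecdbaadhbe$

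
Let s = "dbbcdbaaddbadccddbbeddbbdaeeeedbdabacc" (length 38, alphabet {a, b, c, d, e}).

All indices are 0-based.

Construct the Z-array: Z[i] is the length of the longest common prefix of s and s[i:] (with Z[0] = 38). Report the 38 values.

[38, 0, 0, 0, 2, 0, 0, 0, 1, 2, 0, 0, 1, 0, 0, 1, 3, 0, 0, 0, 1, 3, 0, 0, 1, 0, 0, 0, 0, 0, 2, 0, 1, 0, 0, 0, 0, 0]

Z[0]=38
i=1: fresh scan; Z[1]=0
i=2: fresh scan; Z[2]=0
i=3: fresh scan; Z[3]=0
i=4: fresh scan; Z[4]=2 scan→box=[4,6)
i=5: min(r-i=1, Z[1]=0)=0; Z[5]=0
i=6: fresh scan; Z[6]=0
i=7: fresh scan; Z[7]=0
i=8: fresh scan; Z[8]=1 scan→box=[8,9)
i=9: fresh scan; Z[9]=2 scan→box=[9,11)
i=10: min(r-i=1, Z[1]=0)=0; Z[10]=0
i=11: fresh scan; Z[11]=0
i=12: fresh scan; Z[12]=1 scan→box=[12,13)
i=13: fresh scan; Z[13]=0
i=14: fresh scan; Z[14]=0
i=15: fresh scan; Z[15]=1 scan→box=[15,16)
i=16: fresh scan; Z[16]=3 scan→box=[16,19)
i=17: min(r-i=2, Z[1]=0)=0; Z[17]=0
i=18: min(r-i=1, Z[2]=0)=0; Z[18]=0
i=19: fresh scan; Z[19]=0
i=20: fresh scan; Z[20]=1 scan→box=[20,21)
i=21: fresh scan; Z[21]=3 scan→box=[21,24)
i=22: min(r-i=2, Z[1]=0)=0; Z[22]=0
i=23: min(r-i=1, Z[2]=0)=0; Z[23]=0
i=24: fresh scan; Z[24]=1 scan→box=[24,25)
i=25: fresh scan; Z[25]=0
i=26: fresh scan; Z[26]=0
i=27: fresh scan; Z[27]=0
i=28: fresh scan; Z[28]=0
i=29: fresh scan; Z[29]=0
i=30: fresh scan; Z[30]=2 scan→box=[30,32)
i=31: min(r-i=1, Z[1]=0)=0; Z[31]=0
i=32: fresh scan; Z[32]=1 scan→box=[32,33)
i=33: fresh scan; Z[33]=0
i=34: fresh scan; Z[34]=0
i=35: fresh scan; Z[35]=0
i=36: fresh scan; Z[36]=0
i=37: fresh scan; Z[37]=0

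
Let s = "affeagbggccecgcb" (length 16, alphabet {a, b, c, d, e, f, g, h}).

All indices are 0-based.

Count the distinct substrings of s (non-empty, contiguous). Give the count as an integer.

125

rank | idx | suffix
   0 |   0 | affeagbggccecgcb
   1 |   4 | agbggccecgcb
   2 |  15 | b
   3 |   6 | bggccecgcb
   4 |  14 | cb
   5 |   9 | ccecgcb
   6 |  10 | cecgcb
   7 |  12 | cgcb
   8 |   3 | eagbggccecgcb
   9 |  11 | ecgcb
  10 |   2 | feagbggccecgcb
  11 |   1 | ffeagbggccecgcb
  12 |   5 | gbggccecgcb
  13 |  13 | gcb
  14 |   8 | gccecgcb
  15 |   7 | ggccecgcb

SA = [0, 4, 15, 6, 14, 9, 10, 12, 3, 11, 2, 1, 5, 13, 8, 7]
[i] adj suffixes → lcp
  [1] 0/4 → 1 ('a')
  [2] 4/15 → 0 ('')
  [3] 15/6 → 1 ('b')
  [4] 6/14 → 0 ('')
  [5] 14/9 → 1 ('c')
  [6] 9/10 → 1 ('c')
  [7] 10/12 → 1 ('c')
  [8] 12/3 → 0 ('')
  [9] 3/11 → 1 ('e')
  [10] 11/2 → 0 ('')
  [11] 2/1 → 1 ('f')
  [12] 1/5 → 0 ('')
  [13] 5/13 → 1 ('g')
  [14] 13/8 → 2 ('gc')
  [15] 8/7 → 1 ('g')

n(n+1)/2 = 16·17/2 = 136
Σ LCP = 0 + 1 + 0 + 1 + 0 + 1 + 1 + 1 + 0 + 1 + 0 + 1 + 0 + 1 + 2 + 1 = 11
distinct = 136 − 11 = 125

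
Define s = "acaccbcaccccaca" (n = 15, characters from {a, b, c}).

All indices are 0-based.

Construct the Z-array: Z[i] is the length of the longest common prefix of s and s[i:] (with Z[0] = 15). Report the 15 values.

[15, 0, 2, 0, 0, 0, 0, 2, 0, 0, 0, 0, 3, 0, 1]

Z[0]=15
i=1: fresh scan; Z[1]=0
i=2: fresh scan; Z[2]=2 extend→box=[2,4)
i=3: min(r-i=1, Z[1]=0)=0; Z[3]=0
i=4: fresh scan; Z[4]=0
i=5: fresh scan; Z[5]=0
i=6: fresh scan; Z[6]=0
i=7: fresh scan; Z[7]=2 extend→box=[7,9)
i=8: min(r-i=1, Z[1]=0)=0; Z[8]=0
i=9: fresh scan; Z[9]=0
i=10: fresh scan; Z[10]=0
i=11: fresh scan; Z[11]=0
i=12: fresh scan; Z[12]=3 extend→box=[12,15)
i=13: min(r-i=2, Z[1]=0)=0; Z[13]=0
i=14: min(r-i=1, Z[2]=2)=1; Z[14]=1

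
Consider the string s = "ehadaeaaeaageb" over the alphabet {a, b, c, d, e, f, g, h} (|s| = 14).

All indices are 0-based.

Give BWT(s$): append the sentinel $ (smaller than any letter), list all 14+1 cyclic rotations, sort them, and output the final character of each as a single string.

rank  rotation         last
    0  $ehadaeaaeaageb  b
    1  aaeaageb$ehadae  e
    2  aageb$ehadaeaae  e
    3  adaeaaeaageb$eh  h
    4  aeaaeaageb$ehad  d
    5  aeaageb$ehadaea  a
    6  ageb$ehadaeaaea  a
    7  b$ehadaeaaeaage  e
    8  daeaaeaageb$eha  a
    9  eaaeaageb$ehada  a
   10  eaageb$ehadaeaa  a
   11  eb$ehadaeaaeaag  g
   12  ehadaeaaeaageb$  $
   13  geb$ehadaeaaeaa  a
   14  hadaeaaeaageb$e  e

beehdaaeaaag$ae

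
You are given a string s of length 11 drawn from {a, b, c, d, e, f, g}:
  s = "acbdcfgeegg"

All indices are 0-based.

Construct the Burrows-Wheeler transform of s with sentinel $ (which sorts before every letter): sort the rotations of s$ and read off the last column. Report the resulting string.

g$cadbgecgfe

rank  rotation      last
    0  $acbdcfgeegg  g
    1  acbdcfgeegg$  $
    2  bdcfgeegg$ac  c
    3  cbdcfgeegg$a  a
    4  cfgeegg$acbd  d
    5  dcfgeegg$acb  b
    6  eegg$acbdcfg  g
    7  egg$acbdcfge  e
    8  fgeegg$acbdc  c
    9  g$acbdcfgeeg  g
   10  geegg$acbdcf  f
   11  gg$acbdcfgee  e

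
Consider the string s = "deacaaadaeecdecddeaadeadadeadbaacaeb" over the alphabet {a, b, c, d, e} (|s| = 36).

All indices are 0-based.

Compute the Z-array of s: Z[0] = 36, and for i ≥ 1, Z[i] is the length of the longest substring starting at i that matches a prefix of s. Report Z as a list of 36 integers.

[36, 0, 0, 0, 0, 0, 0, 1, 0, 0, 0, 0, 2, 0, 0, 1, 3, 0, 0, 0, 3, 0, 0, 1, 0, 3, 0, 0, 1, 0, 0, 0, 0, 0, 0, 0]

Z[0]=36
i=1: fresh scan; Z[1]=0
i=2: fresh scan; Z[2]=0
i=3: fresh scan; Z[3]=0
i=4: fresh scan; Z[4]=0
i=5: fresh scan; Z[5]=0
i=6: fresh scan; Z[6]=0
i=7: fresh scan; Z[7]=1 extend→box=[7,8)
i=8: fresh scan; Z[8]=0
i=9: fresh scan; Z[9]=0
i=10: fresh scan; Z[10]=0
i=11: fresh scan; Z[11]=0
i=12: fresh scan; Z[12]=2 extend→box=[12,14)
i=13: min(r-i=1, Z[1]=0)=0; Z[13]=0
i=14: fresh scan; Z[14]=0
i=15: fresh scan; Z[15]=1 extend→box=[15,16)
i=16: fresh scan; Z[16]=3 extend→box=[16,19)
i=17: min(r-i=2, Z[1]=0)=0; Z[17]=0
i=18: min(r-i=1, Z[2]=0)=0; Z[18]=0
i=19: fresh scan; Z[19]=0
i=20: fresh scan; Z[20]=3 extend→box=[20,23)
i=21: min(r-i=2, Z[1]=0)=0; Z[21]=0
i=22: min(r-i=1, Z[2]=0)=0; Z[22]=0
i=23: fresh scan; Z[23]=1 extend→box=[23,24)
i=24: fresh scan; Z[24]=0
i=25: fresh scan; Z[25]=3 extend→box=[25,28)
i=26: min(r-i=2, Z[1]=0)=0; Z[26]=0
i=27: min(r-i=1, Z[2]=0)=0; Z[27]=0
i=28: fresh scan; Z[28]=1 extend→box=[28,29)
i=29: fresh scan; Z[29]=0
i=30: fresh scan; Z[30]=0
i=31: fresh scan; Z[31]=0
i=32: fresh scan; Z[32]=0
i=33: fresh scan; Z[33]=0
i=34: fresh scan; Z[34]=0
i=35: fresh scan; Z[35]=0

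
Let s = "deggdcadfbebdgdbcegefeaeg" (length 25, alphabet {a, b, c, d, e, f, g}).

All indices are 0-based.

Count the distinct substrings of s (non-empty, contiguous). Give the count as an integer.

rank→(start, suffix):
  0 → (6, 'adfbebdgdbcegefeaeg')
  1 → (22, 'aeg')
  2 → (15, 'bcegefeaeg')
  3 → (11, 'bdgdbcegefeaeg')
  4 → (9, 'bebdgdbcegefeaeg')
  5 → (5, 'cadfbebdgdbcegefeaeg')
  6 → (16, 'cegefeaeg')
  7 → (14, 'dbcegefeaeg')
  8 → (4, 'dcadfbebdgdbcegefeaeg')
  9 → (0, 'deggdcadfbebdgdbcegefeaeg')
  10 → (7, 'dfbebdgdbcegefeaeg')
  11 → (12, 'dgdbcegefeaeg')
  12 → (21, 'eaeg')
  13 → (10, 'ebdgdbcegefeaeg')
  14 → (19, 'efeaeg')
  15 → (23, 'eg')
  16 → (17, 'egefeaeg')
  17 → (1, 'eggdcadfbebdgdbcegefeaeg')
  18 → (8, 'fbebdgdbcegefeaeg')
  19 → (20, 'feaeg')
  20 → (24, 'g')
  21 → (13, 'gdbcegefeaeg')
  22 → (3, 'gdcadfbebdgdbcegefeaeg')
  23 → (18, 'gefeaeg')
  24 → (2, 'ggdcadfbebdgdbcegefeaeg')

SA = [6, 22, 15, 11, 9, 5, 16, 14, 4, 0, 7, 12, 21, 10, 19, 23, 17, 1, 8, 20, 24, 13, 3, 18, 2]
rank  pair      lcp
   1  s[6:],s[22:]  1  'a'
   2  s[22:],s[15:]  0  ''
   3  s[15:],s[11:]  1  'b'
   4  s[11:],s[9:]  1  'b'
   5  s[9:],s[5:]  0  ''
   6  s[5:],s[16:]  1  'c'
   7  s[16:],s[14:]  0  ''
   8  s[14:],s[4:]  1  'd'
   9  s[4:],s[0:]  1  'd'
  10  s[0:],s[7:]  1  'd'
  11  s[7:],s[12:]  1  'd'
  12  s[12:],s[21:]  0  ''
  13  s[21:],s[10:]  1  'e'
  14  s[10:],s[19:]  1  'e'
  15  s[19:],s[23:]  1  'e'
  16  s[23:],s[17:]  2  'eg'
  17  s[17:],s[1:]  2  'eg'
  18  s[1:],s[8:]  0  ''
  19  s[8:],s[20:]  1  'f'
  20  s[20:],s[24:]  0  ''
  21  s[24:],s[13:]  1  'g'
  22  s[13:],s[3:]  2  'gd'
  23  s[3:],s[18:]  1  'g'
  24  s[18:],s[2:]  1  'g'

n(n+1)/2 = 25·26/2 = 325
Σ LCP = 0 + 1 + 0 + 1 + 1 + 0 + 1 + 0 + 1 + 1 + 1 + 1 + 0 + 1 + 1 + 1 + 2 + 2 + 0 + 1 + 0 + 1 + 2 + 1 + 1 = 21
distinct = 325 − 21 = 304

304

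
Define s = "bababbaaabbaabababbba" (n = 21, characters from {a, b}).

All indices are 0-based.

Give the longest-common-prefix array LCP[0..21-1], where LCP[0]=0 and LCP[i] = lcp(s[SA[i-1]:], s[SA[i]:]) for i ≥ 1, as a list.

[0, 1, 2, 3, 1, 4, 5, 2, 5, 3, 0, 2, 3, 2, 6, 3, 4, 1, 3, 4, 2]

rank→(start, suffix):
  0 → (20, 'a')
  1 → (6, 'aaabbaabababbba')
  2 → (11, 'aabababbba')
  3 → (7, 'aabbaabababbba')
  4 → (12, 'abababbba')
  5 → (1, 'ababbaaabbaabababbba')
  6 → (14, 'ababbba')
  7 → (3, 'abbaaabbaabababbba')
  8 → (8, 'abbaabababbba')
  9 → (16, 'abbba')
  10 → (19, 'ba')
  11 → (5, 'baaabbaabababbba')
  12 → (10, 'baabababbba')
  13 → (0, 'bababbaaabbaabababbba')
  14 → (13, 'bababbba')
  15 → (2, 'babbaaabbaabababbba')
  16 → (15, 'babbba')
  17 → (18, 'bba')
  18 → (4, 'bbaaabbaabababbba')
  19 → (9, 'bbaabababbba')
  20 → (17, 'bbba')

SA = [20, 6, 11, 7, 12, 1, 14, 3, 8, 16, 19, 5, 10, 0, 13, 2, 15, 18, 4, 9, 17]
[i] adj suffixes → lcp
  [1] 20/6 → 1 ('a')
  [2] 6/11 → 2 ('aa')
  [3] 11/7 → 3 ('aab')
  [4] 7/12 → 1 ('a')
  [5] 12/1 → 4 ('abab')
  [6] 1/14 → 5 ('ababb')
  [7] 14/3 → 2 ('ab')
  [8] 3/8 → 5 ('abbaa')
  [9] 8/16 → 3 ('abb')
  [10] 16/19 → 0 ('')
  [11] 19/5 → 2 ('ba')
  [12] 5/10 → 3 ('baa')
  [13] 10/0 → 2 ('ba')
  [14] 0/13 → 6 ('bababb')
  [15] 13/2 → 3 ('bab')
  [16] 2/15 → 4 ('babb')
  [17] 15/18 → 1 ('b')
  [18] 18/4 → 3 ('bba')
  [19] 4/9 → 4 ('bbaa')
  [20] 9/17 → 2 ('bb')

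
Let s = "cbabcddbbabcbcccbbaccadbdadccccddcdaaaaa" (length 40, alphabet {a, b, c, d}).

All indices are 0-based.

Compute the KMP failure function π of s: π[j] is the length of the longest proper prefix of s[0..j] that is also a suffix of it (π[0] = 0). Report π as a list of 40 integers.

[0, 0, 0, 0, 1, 0, 0, 0, 0, 0, 0, 1, 2, 1, 1, 1, 2, 0, 0, 1, 1, 0, 0, 0, 0, 0, 0, 1, 1, 1, 1, 0, 0, 1, 0, 0, 0, 0, 0, 0]

π[0] = 0
j=1 s[j]='b': π[1]=0 (border '')
j=2 s[j]='a': π[2]=0 (border '')
j=3 s[j]='b': π[3]=0 (border '')
j=4 s[j]='c': π[4]=1 (border 'c')
j=5 s[j]='d': k: 1→0; π[5]=0 (border '')
j=6 s[j]='d': π[6]=0 (border '')
j=7 s[j]='b': π[7]=0 (border '')
j=8 s[j]='b': π[8]=0 (border '')
j=9 s[j]='a': π[9]=0 (border '')
j=10 s[j]='b': π[10]=0 (border '')
j=11 s[j]='c': π[11]=1 (border 'c')
j=12 s[j]='b': π[12]=2 (border 'cb')
j=13 s[j]='c': k: 2→0; π[13]=1 (border 'c')
j=14 s[j]='c': k: 1→0; π[14]=1 (border 'c')
j=15 s[j]='c': k: 1→0; π[15]=1 (border 'c')
j=16 s[j]='b': π[16]=2 (border 'cb')
j=17 s[j]='b': k: 2→0; π[17]=0 (border '')
j=18 s[j]='a': π[18]=0 (border '')
j=19 s[j]='c': π[19]=1 (border 'c')
j=20 s[j]='c': k: 1→0; π[20]=1 (border 'c')
j=21 s[j]='a': k: 1→0; π[21]=0 (border '')
j=22 s[j]='d': π[22]=0 (border '')
j=23 s[j]='b': π[23]=0 (border '')
j=24 s[j]='d': π[24]=0 (border '')
j=25 s[j]='a': π[25]=0 (border '')
j=26 s[j]='d': π[26]=0 (border '')
j=27 s[j]='c': π[27]=1 (border 'c')
j=28 s[j]='c': k: 1→0; π[28]=1 (border 'c')
j=29 s[j]='c': k: 1→0; π[29]=1 (border 'c')
j=30 s[j]='c': k: 1→0; π[30]=1 (border 'c')
j=31 s[j]='d': k: 1→0; π[31]=0 (border '')
j=32 s[j]='d': π[32]=0 (border '')
j=33 s[j]='c': π[33]=1 (border 'c')
j=34 s[j]='d': k: 1→0; π[34]=0 (border '')
j=35 s[j]='a': π[35]=0 (border '')
j=36 s[j]='a': π[36]=0 (border '')
j=37 s[j]='a': π[37]=0 (border '')
j=38 s[j]='a': π[38]=0 (border '')
j=39 s[j]='a': π[39]=0 (border '')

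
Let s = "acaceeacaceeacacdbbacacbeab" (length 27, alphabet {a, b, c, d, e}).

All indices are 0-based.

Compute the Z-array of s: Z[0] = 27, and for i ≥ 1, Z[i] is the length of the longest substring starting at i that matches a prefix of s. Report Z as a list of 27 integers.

[27, 0, 2, 0, 0, 0, 10, 0, 2, 0, 0, 0, 4, 0, 2, 0, 0, 0, 0, 4, 0, 2, 0, 0, 0, 1, 0]

Z[0]=27
i=1: outside box; Z[1]=0
i=2: outside box; Z[2]=2 extend→box=[2,4)
i=3: min(r-i=1, Z[1]=0)=0; Z[3]=0
i=4: outside box; Z[4]=0
i=5: outside box; Z[5]=0
i=6: outside box; Z[6]=10 extend→box=[6,16)
i=7: min(r-i=9, Z[1]=0)=0; Z[7]=0
i=8: min(r-i=8, Z[2]=2)=2; Z[8]=2
i=9: min(r-i=7, Z[3]=0)=0; Z[9]=0
i=10: min(r-i=6, Z[4]=0)=0; Z[10]=0
i=11: min(r-i=5, Z[5]=0)=0; Z[11]=0
i=12: min(r-i=4, Z[6]=10)=4; Z[12]=4
i=13: min(r-i=3, Z[7]=0)=0; Z[13]=0
i=14: min(r-i=2, Z[8]=2)=2; Z[14]=2
i=15: min(r-i=1, Z[9]=0)=0; Z[15]=0
i=16: outside box; Z[16]=0
i=17: outside box; Z[17]=0
i=18: outside box; Z[18]=0
i=19: outside box; Z[19]=4 extend→box=[19,23)
i=20: min(r-i=3, Z[1]=0)=0; Z[20]=0
i=21: min(r-i=2, Z[2]=2)=2; Z[21]=2
i=22: min(r-i=1, Z[3]=0)=0; Z[22]=0
i=23: outside box; Z[23]=0
i=24: outside box; Z[24]=0
i=25: outside box; Z[25]=1 extend→box=[25,26)
i=26: outside box; Z[26]=0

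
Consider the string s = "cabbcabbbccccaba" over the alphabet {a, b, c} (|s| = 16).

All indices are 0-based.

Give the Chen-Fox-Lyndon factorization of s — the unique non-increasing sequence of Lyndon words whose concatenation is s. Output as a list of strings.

["c", "abbc", "abbbcccc", "ab", "a"]

emit factor 1: 'c' (i=0, period=1)
emit factor 2: 'abbc' (i=1, period=4)
emit factor 3: 'abbbcccc' (i=5, period=8)
emit factor 4: 'ab' (i=13, period=2)
emit factor 5: 'a' (i=15, period=1)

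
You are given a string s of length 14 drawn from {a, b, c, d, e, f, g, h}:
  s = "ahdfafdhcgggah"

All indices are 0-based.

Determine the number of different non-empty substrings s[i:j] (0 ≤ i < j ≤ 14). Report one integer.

sorted suffixes:
  #0 SA[0]=4  'afdhcgggah'
  #1 SA[1]=12  'ah'
  #2 SA[2]=0  'ahdfafdhcgggah'
  #3 SA[3]=8  'cgggah'
  #4 SA[4]=2  'dfafdhcgggah'
  #5 SA[5]=6  'dhcgggah'
  #6 SA[6]=3  'fafdhcgggah'
  #7 SA[7]=5  'fdhcgggah'
  #8 SA[8]=11  'gah'
  #9 SA[9]=10  'ggah'
  #10 SA[10]=9  'gggah'
  #11 SA[11]=13  'h'
  #12 SA[12]=7  'hcgggah'
  #13 SA[13]=1  'hdfafdhcgggah'

SA = [4, 12, 0, 8, 2, 6, 3, 5, 11, 10, 9, 13, 7, 1]
rank  pair      lcp
   1  s[4:],s[12:]  1  'a'
   2  s[12:],s[0:]  2  'ah'
   3  s[0:],s[8:]  0  ''
   4  s[8:],s[2:]  0  ''
   5  s[2:],s[6:]  1  'd'
   6  s[6:],s[3:]  0  ''
   7  s[3:],s[5:]  1  'f'
   8  s[5:],s[11:]  0  ''
   9  s[11:],s[10:]  1  'g'
  10  s[10:],s[9:]  2  'gg'
  11  s[9:],s[13:]  0  ''
  12  s[13:],s[7:]  1  'h'
  13  s[7:],s[1:]  1  'h'

n(n+1)/2 = 14·15/2 = 105
Σ LCP = 0 + 1 + 2 + 0 + 0 + 1 + 0 + 1 + 0 + 1 + 2 + 0 + 1 + 1 = 10
distinct = 105 − 10 = 95

95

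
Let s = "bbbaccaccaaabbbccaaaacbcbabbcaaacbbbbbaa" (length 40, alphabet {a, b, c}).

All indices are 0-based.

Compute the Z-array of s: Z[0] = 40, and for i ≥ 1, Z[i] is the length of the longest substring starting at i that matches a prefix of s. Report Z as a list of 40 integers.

Z[0]=40
i=1: outside box; Z[1]=2 grow→box=[1,3)
i=2: min(r-i=1, Z[1]=2)=1; Z[2]=1
i=3: outside box; Z[3]=0
i=4: outside box; Z[4]=0
i=5: outside box; Z[5]=0
i=6: outside box; Z[6]=0
i=7: outside box; Z[7]=0
i=8: outside box; Z[8]=0
i=9: outside box; Z[9]=0
i=10: outside box; Z[10]=0
i=11: outside box; Z[11]=0
i=12: outside box; Z[12]=3 grow→box=[12,15)
i=13: min(r-i=2, Z[1]=2)=2; Z[13]=2
i=14: min(r-i=1, Z[2]=1)=1; Z[14]=1
i=15: outside box; Z[15]=0
i=16: outside box; Z[16]=0
i=17: outside box; Z[17]=0
i=18: outside box; Z[18]=0
i=19: outside box; Z[19]=0
i=20: outside box; Z[20]=0
i=21: outside box; Z[21]=0
i=22: outside box; Z[22]=1 grow→box=[22,23)
i=23: outside box; Z[23]=0
i=24: outside box; Z[24]=1 grow→box=[24,25)
i=25: outside box; Z[25]=0
i=26: outside box; Z[26]=2 grow→box=[26,28)
i=27: min(r-i=1, Z[1]=2)=1; Z[27]=1
i=28: outside box; Z[28]=0
i=29: outside box; Z[29]=0
i=30: outside box; Z[30]=0
i=31: outside box; Z[31]=0
i=32: outside box; Z[32]=0
i=33: outside box; Z[33]=3 grow→box=[33,36)
i=34: min(r-i=2, Z[1]=2)=2; Z[34]=3 grow→box=[34,37)
i=35: min(r-i=2, Z[1]=2)=2; Z[35]=4 grow→box=[35,39)
i=36: min(r-i=3, Z[1]=2)=2; Z[36]=2
i=37: min(r-i=2, Z[2]=1)=1; Z[37]=1
i=38: min(r-i=1, Z[3]=0)=0; Z[38]=0
i=39: outside box; Z[39]=0

[40, 2, 1, 0, 0, 0, 0, 0, 0, 0, 0, 0, 3, 2, 1, 0, 0, 0, 0, 0, 0, 0, 1, 0, 1, 0, 2, 1, 0, 0, 0, 0, 0, 3, 3, 4, 2, 1, 0, 0]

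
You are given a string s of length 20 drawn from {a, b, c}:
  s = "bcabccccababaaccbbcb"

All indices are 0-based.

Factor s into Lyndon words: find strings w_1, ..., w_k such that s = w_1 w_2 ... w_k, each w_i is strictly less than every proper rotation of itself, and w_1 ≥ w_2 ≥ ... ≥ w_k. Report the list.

["bc", "abcccc", "ab", "ab", "aaccbbcb"]

emit factor 1: 'bc' (i=0, period=2)
emit factor 2: 'abcccc' (i=2, period=6)
emit factor 3: 'ab' (i=8, period=2)
emit factor 4: 'ab' (i=10, period=2)
emit factor 5: 'aaccbbcb' (i=12, period=8)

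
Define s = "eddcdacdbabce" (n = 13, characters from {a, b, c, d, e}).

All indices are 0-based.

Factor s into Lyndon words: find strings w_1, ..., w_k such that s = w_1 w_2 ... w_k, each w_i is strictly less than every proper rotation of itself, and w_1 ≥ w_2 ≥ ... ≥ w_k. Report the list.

["e", "d", "d", "cd", "acdb", "abce"]

emit factor 1: 'e' (i=0, period=1)
emit factor 2: 'd' (i=1, period=1)
emit factor 3: 'd' (i=2, period=1)
emit factor 4: 'cd' (i=3, period=2)
emit factor 5: 'acdb' (i=5, period=4)
emit factor 6: 'abce' (i=9, period=4)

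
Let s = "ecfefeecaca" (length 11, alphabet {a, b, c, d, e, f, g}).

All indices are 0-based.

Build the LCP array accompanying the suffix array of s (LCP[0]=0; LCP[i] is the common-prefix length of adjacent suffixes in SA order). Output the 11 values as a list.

rank→(start, suffix):
  0 → (10, 'a')
  1 → (8, 'aca')
  2 → (9, 'ca')
  3 → (7, 'caca')
  4 → (1, 'cfefeecaca')
  5 → (6, 'ecaca')
  6 → (0, 'ecfefeecaca')
  7 → (5, 'eecaca')
  8 → (3, 'efeecaca')
  9 → (4, 'feecaca')
  10 → (2, 'fefeecaca')

SA = [10, 8, 9, 7, 1, 6, 0, 5, 3, 4, 2]
[i] adj suffixes → lcp
  [1] 10/8 → 1 ('a')
  [2] 8/9 → 0 ('')
  [3] 9/7 → 2 ('ca')
  [4] 7/1 → 1 ('c')
  [5] 1/6 → 0 ('')
  [6] 6/0 → 2 ('ec')
  [7] 0/5 → 1 ('e')
  [8] 5/3 → 1 ('e')
  [9] 3/4 → 0 ('')
  [10] 4/2 → 2 ('fe')

[0, 1, 0, 2, 1, 0, 2, 1, 1, 0, 2]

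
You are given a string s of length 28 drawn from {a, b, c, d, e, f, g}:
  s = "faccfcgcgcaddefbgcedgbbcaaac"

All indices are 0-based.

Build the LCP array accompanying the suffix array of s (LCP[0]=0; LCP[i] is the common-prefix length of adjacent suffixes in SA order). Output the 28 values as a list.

[0, 2, 1, 2, 1, 0, 1, 1, 0, 1, 2, 1, 1, 1, 1, 3, 0, 1, 1, 0, 1, 0, 1, 1, 0, 1, 2, 2]

rank→(start, suffix):
  0 → (24, 'aaac')
  1 → (25, 'aac')
  2 → (26, 'ac')
  3 → (1, 'accfcgcgcaddefbgcedgbbcaaac')
  4 → (10, 'addefbgcedgbbcaaac')
  5 → (21, 'bbcaaac')
  6 → (22, 'bcaaac')
  7 → (15, 'bgcedgbbcaaac')
  8 → (27, 'c')
  9 → (23, 'caaac')
  10 → (9, 'caddefbgcedgbbcaaac')
  11 → (2, 'ccfcgcgcaddefbgcedgbbcaaac')
  12 → (17, 'cedgbbcaaac')
  13 → (3, 'cfcgcgcaddefbgcedgbbcaaac')
  14 → (7, 'cgcaddefbgcedgbbcaaac')
  15 → (5, 'cgcgcaddefbgcedgbbcaaac')
  16 → (11, 'ddefbgcedgbbcaaac')
  17 → (12, 'defbgcedgbbcaaac')
  18 → (19, 'dgbbcaaac')
  19 → (18, 'edgbbcaaac')
  20 → (13, 'efbgcedgbbcaaac')
  21 → (0, 'faccfcgcgcaddefbgcedgbbcaaac')
  22 → (14, 'fbgcedgbbcaaac')
  23 → (4, 'fcgcgcaddefbgcedgbbcaaac')
  24 → (20, 'gbbcaaac')
  25 → (8, 'gcaddefbgcedgbbcaaac')
  26 → (16, 'gcedgbbcaaac')
  27 → (6, 'gcgcaddefbgcedgbbcaaac')

SA = [24, 25, 26, 1, 10, 21, 22, 15, 27, 23, 9, 2, 17, 3, 7, 5, 11, 12, 19, 18, 13, 0, 14, 4, 20, 8, 16, 6]
rank  pair      lcp
   1  s[24:],s[25:]  2  'aa'
   2  s[25:],s[26:]  1  'a'
   3  s[26:],s[1:]  2  'ac'
   4  s[1:],s[10:]  1  'a'
   5  s[10:],s[21:]  0  ''
   6  s[21:],s[22:]  1  'b'
   7  s[22:],s[15:]  1  'b'
   8  s[15:],s[27:]  0  ''
   9  s[27:],s[23:]  1  'c'
  10  s[23:],s[9:]  2  'ca'
  11  s[9:],s[2:]  1  'c'
  12  s[2:],s[17:]  1  'c'
  13  s[17:],s[3:]  1  'c'
  14  s[3:],s[7:]  1  'c'
  15  s[7:],s[5:]  3  'cgc'
  16  s[5:],s[11:]  0  ''
  17  s[11:],s[12:]  1  'd'
  18  s[12:],s[19:]  1  'd'
  19  s[19:],s[18:]  0  ''
  20  s[18:],s[13:]  1  'e'
  21  s[13:],s[0:]  0  ''
  22  s[0:],s[14:]  1  'f'
  23  s[14:],s[4:]  1  'f'
  24  s[4:],s[20:]  0  ''
  25  s[20:],s[8:]  1  'g'
  26  s[8:],s[16:]  2  'gc'
  27  s[16:],s[6:]  2  'gc'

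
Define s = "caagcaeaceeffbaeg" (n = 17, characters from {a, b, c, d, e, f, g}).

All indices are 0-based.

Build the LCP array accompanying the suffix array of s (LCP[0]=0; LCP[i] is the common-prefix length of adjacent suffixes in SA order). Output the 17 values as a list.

rank | idx | suffix
   0 |   1 | aagcaeaceeffbaeg
   1 |   7 | aceeffbaeg
   2 |   5 | aeaceeffbaeg
   3 |  14 | aeg
   4 |   2 | agcaeaceeffbaeg
   5 |  13 | baeg
   6 |   0 | caagcaeaceeffbaeg
   7 |   4 | caeaceeffbaeg
   8 |   8 | ceeffbaeg
   9 |   6 | eaceeffbaeg
  10 |   9 | eeffbaeg
  11 |  10 | effbaeg
  12 |  15 | eg
  13 |  12 | fbaeg
  14 |  11 | ffbaeg
  15 |  16 | g
  16 |   3 | gcaeaceeffbaeg

SA = [1, 7, 5, 14, 2, 13, 0, 4, 8, 6, 9, 10, 15, 12, 11, 16, 3]
[i] adj suffixes → lcp
  [1] 1/7 → 1 ('a')
  [2] 7/5 → 1 ('a')
  [3] 5/14 → 2 ('ae')
  [4] 14/2 → 1 ('a')
  [5] 2/13 → 0 ('')
  [6] 13/0 → 0 ('')
  [7] 0/4 → 2 ('ca')
  [8] 4/8 → 1 ('c')
  [9] 8/6 → 0 ('')
  [10] 6/9 → 1 ('e')
  [11] 9/10 → 1 ('e')
  [12] 10/15 → 1 ('e')
  [13] 15/12 → 0 ('')
  [14] 12/11 → 1 ('f')
  [15] 11/16 → 0 ('')
  [16] 16/3 → 1 ('g')

[0, 1, 1, 2, 1, 0, 0, 2, 1, 0, 1, 1, 1, 0, 1, 0, 1]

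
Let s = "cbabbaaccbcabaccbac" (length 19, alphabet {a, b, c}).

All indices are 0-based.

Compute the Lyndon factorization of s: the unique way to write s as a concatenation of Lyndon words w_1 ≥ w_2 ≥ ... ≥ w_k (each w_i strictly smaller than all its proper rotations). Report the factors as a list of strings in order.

["c", "b", "abb", "aaccbcabaccbac"]

emit factor 1: 'c' (i=0, period=1)
emit factor 2: 'b' (i=1, period=1)
emit factor 3: 'abb' (i=2, period=3)
emit factor 4: 'aaccbcabaccbac' (i=5, period=14)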